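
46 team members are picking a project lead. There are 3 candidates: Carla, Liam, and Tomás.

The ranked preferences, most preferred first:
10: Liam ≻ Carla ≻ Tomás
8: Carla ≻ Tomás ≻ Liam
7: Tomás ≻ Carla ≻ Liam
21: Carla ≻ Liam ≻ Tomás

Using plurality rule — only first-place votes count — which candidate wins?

First-place votes: Carla 29, Liam 10, Tomás 7.

Carla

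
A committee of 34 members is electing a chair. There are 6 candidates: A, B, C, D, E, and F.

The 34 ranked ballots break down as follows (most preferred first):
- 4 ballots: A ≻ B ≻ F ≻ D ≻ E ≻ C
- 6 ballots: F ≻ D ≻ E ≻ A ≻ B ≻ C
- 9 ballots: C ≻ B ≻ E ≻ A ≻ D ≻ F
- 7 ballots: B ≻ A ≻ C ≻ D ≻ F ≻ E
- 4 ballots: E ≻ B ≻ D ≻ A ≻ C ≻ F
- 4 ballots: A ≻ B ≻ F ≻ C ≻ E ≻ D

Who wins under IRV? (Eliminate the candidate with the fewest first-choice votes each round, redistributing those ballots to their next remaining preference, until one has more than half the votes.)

Round 1: A 8, B 7, C 9, D 0, E 4, F 6. D eliminated.
Round 2: A 8, B 7, C 9, E 4, F 6. E eliminated.
Round 3: A 8, B 11, C 9, F 6. F eliminated.
Round 4: A 14, B 11, C 9. C eliminated.
Round 5: A 14, B 20. B has a majority (≥18).

B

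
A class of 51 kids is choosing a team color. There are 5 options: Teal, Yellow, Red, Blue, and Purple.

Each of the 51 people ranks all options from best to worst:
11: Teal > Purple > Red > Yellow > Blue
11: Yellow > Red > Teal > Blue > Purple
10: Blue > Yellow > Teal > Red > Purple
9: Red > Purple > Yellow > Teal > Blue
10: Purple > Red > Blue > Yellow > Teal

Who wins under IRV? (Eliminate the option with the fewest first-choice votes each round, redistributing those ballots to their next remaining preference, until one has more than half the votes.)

Purple

Round 1: Teal 11, Yellow 11, Red 9, Blue 10, Purple 10. Red eliminated.
Round 2: Teal 11, Yellow 11, Blue 10, Purple 19. Blue eliminated.
Round 3: Teal 11, Yellow 21, Purple 19. Teal eliminated.
Round 4: Yellow 21, Purple 30. Purple has a majority (≥26).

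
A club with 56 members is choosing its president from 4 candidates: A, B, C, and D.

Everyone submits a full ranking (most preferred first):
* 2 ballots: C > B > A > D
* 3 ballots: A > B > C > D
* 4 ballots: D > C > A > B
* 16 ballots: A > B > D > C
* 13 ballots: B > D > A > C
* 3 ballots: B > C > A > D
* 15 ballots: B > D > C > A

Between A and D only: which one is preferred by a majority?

A is ranked above D on 24 ballots; D above A on 32.

D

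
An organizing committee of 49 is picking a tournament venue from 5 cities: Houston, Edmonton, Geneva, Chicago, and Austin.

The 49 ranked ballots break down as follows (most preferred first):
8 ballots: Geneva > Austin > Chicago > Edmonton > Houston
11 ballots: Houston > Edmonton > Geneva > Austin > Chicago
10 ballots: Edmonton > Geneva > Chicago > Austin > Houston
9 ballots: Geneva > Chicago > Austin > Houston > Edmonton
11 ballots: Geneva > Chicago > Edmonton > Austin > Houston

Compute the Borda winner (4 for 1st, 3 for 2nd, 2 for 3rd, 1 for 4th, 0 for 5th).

Geneva

Houston: 8×0 + 11×4 + 10×0 + 9×1 + 11×0 = 53
Edmonton: 8×1 + 11×3 + 10×4 + 9×0 + 11×2 = 103
Geneva: 8×4 + 11×2 + 10×3 + 9×4 + 11×4 = 164
Chicago: 8×2 + 11×0 + 10×2 + 9×3 + 11×3 = 96
Austin: 8×3 + 11×1 + 10×1 + 9×2 + 11×1 = 74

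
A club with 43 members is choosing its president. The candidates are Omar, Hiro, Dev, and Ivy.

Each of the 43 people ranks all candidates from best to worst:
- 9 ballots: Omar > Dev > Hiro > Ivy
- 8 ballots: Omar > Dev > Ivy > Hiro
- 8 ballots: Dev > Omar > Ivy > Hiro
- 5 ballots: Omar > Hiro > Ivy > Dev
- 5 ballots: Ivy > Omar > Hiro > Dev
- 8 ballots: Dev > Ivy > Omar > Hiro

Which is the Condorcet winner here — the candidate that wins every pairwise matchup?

Omar vs Hiro: 43–0
Omar vs Dev: 27–16
Omar vs Ivy: 30–13
Omar beats every other candidate.

Omar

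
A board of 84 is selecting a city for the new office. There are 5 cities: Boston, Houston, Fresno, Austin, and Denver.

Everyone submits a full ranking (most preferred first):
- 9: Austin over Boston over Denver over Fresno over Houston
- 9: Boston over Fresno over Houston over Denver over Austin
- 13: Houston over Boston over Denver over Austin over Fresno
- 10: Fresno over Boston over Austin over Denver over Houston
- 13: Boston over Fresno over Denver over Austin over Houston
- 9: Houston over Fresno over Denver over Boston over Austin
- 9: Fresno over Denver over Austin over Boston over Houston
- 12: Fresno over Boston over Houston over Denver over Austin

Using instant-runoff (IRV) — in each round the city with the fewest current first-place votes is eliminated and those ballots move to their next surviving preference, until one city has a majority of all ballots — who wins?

Boston

Round 1: Boston 22, Houston 22, Fresno 31, Austin 9, Denver 0. Denver eliminated.
Round 2: Boston 22, Houston 22, Fresno 31, Austin 9. Austin eliminated.
Round 3: Boston 31, Houston 22, Fresno 31. Houston eliminated.
Round 4: Boston 44, Fresno 40. Boston has a majority (≥43).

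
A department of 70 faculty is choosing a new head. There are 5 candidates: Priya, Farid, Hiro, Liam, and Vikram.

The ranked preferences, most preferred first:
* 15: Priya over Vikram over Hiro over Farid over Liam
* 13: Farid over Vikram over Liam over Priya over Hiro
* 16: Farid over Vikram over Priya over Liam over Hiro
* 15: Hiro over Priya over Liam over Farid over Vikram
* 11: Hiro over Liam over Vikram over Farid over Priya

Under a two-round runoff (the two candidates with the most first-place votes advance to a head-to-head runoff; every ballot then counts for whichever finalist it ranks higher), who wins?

Hiro

Round 1 first-place votes: Priya 15, Farid 29, Hiro 26, Liam 0, Vikram 0. Farid and Hiro advance.
Runoff: Farid is ranked above Hiro on 29 ballots, Hiro above Farid on 41.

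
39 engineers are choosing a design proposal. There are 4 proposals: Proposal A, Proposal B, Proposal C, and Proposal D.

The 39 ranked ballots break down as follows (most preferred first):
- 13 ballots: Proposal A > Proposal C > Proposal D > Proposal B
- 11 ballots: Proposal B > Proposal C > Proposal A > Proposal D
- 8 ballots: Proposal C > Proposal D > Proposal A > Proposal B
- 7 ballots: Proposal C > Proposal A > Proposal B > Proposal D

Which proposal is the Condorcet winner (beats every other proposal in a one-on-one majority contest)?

Proposal C vs Proposal A: 26–13
Proposal C vs Proposal B: 28–11
Proposal C vs Proposal D: 39–0
Proposal C beats every other proposal.

Proposal C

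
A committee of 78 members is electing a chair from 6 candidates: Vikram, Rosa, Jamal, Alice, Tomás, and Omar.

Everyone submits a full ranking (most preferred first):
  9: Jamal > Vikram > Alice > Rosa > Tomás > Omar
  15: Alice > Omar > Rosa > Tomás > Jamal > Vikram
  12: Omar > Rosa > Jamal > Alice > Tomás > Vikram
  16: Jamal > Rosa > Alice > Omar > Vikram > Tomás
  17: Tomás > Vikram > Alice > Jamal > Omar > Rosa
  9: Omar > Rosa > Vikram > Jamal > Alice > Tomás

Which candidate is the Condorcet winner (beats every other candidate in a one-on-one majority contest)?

Jamal

Jamal vs Vikram: 52–26
Jamal vs Rosa: 42–36
Jamal vs Alice: 46–32
Jamal vs Tomás: 46–32
Jamal vs Omar: 42–36
Jamal beats every other candidate.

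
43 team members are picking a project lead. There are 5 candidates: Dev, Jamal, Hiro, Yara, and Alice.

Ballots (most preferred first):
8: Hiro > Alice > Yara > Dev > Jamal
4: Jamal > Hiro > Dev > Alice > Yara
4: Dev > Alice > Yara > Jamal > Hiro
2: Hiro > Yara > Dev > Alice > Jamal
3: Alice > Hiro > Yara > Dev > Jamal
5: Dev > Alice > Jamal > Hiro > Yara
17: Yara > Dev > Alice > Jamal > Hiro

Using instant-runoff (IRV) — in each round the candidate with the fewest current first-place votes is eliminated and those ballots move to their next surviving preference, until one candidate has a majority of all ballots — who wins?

Hiro

Round 1: Dev 9, Jamal 4, Hiro 10, Yara 17, Alice 3. Alice eliminated.
Round 2: Dev 9, Jamal 4, Hiro 13, Yara 17. Jamal eliminated.
Round 3: Dev 9, Hiro 17, Yara 17. Dev eliminated.
Round 4: Hiro 22, Yara 21. Hiro has a majority (≥22).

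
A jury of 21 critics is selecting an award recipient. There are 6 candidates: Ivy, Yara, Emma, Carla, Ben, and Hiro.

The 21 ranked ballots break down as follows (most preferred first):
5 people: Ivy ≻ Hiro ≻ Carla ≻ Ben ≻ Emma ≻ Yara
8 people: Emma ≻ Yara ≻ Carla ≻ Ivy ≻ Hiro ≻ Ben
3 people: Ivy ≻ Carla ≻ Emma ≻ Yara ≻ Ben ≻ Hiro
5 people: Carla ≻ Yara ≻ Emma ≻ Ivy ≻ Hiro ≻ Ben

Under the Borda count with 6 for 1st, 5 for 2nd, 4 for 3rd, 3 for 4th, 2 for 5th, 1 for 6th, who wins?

Carla

Ivy: 5×6 + 8×3 + 3×6 + 5×3 = 87
Yara: 5×1 + 8×5 + 3×3 + 5×5 = 79
Emma: 5×2 + 8×6 + 3×4 + 5×4 = 90
Carla: 5×4 + 8×4 + 3×5 + 5×6 = 97
Ben: 5×3 + 8×1 + 3×2 + 5×1 = 34
Hiro: 5×5 + 8×2 + 3×1 + 5×2 = 54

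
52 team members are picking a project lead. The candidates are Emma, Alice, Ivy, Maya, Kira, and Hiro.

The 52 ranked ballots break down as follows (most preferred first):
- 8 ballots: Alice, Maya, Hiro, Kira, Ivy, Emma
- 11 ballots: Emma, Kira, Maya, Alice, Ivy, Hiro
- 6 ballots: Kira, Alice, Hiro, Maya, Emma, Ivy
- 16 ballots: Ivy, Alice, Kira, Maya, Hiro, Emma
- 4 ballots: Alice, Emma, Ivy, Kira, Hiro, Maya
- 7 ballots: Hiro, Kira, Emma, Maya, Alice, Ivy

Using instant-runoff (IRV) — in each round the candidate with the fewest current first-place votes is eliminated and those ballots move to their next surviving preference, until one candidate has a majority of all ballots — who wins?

Alice

Round 1: Emma 11, Alice 12, Ivy 16, Maya 0, Kira 6, Hiro 7. Maya eliminated.
Round 2: Emma 11, Alice 12, Ivy 16, Kira 6, Hiro 7. Kira eliminated.
Round 3: Emma 11, Alice 18, Ivy 16, Hiro 7. Hiro eliminated.
Round 4: Emma 18, Alice 18, Ivy 16. Ivy eliminated.
Round 5: Emma 18, Alice 34. Alice has a majority (≥27).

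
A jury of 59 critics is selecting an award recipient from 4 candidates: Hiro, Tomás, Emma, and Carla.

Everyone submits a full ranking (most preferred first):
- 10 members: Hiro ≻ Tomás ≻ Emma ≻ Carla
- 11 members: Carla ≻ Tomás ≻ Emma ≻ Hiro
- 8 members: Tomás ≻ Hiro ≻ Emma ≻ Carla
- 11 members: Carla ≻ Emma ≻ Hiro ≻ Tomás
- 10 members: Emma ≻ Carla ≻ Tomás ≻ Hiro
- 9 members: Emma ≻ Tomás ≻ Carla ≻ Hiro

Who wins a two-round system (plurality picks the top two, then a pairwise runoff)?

Emma

Round 1 first-place votes: Hiro 10, Tomás 8, Emma 19, Carla 22. Carla and Emma advance.
Runoff: Carla is ranked above Emma on 22 ballots, Emma above Carla on 37.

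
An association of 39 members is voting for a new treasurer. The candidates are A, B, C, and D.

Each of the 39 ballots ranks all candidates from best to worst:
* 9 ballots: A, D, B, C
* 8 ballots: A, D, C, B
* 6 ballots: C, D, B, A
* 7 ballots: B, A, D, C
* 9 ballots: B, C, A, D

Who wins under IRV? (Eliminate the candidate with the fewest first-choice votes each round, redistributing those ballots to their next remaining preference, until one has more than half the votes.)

Round 1: A 17, B 16, C 6, D 0. D eliminated.
Round 2: A 17, B 16, C 6. C eliminated.
Round 3: A 17, B 22. B has a majority (≥20).

B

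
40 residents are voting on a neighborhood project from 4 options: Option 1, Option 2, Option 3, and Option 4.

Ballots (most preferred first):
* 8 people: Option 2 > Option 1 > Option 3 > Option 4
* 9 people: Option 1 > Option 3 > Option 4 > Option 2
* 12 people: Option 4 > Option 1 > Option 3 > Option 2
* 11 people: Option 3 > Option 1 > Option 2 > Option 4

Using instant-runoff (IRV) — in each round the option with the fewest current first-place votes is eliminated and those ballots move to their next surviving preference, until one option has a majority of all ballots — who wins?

Round 1: Option 1 9, Option 2 8, Option 3 11, Option 4 12. Option 2 eliminated.
Round 2: Option 1 17, Option 3 11, Option 4 12. Option 3 eliminated.
Round 3: Option 1 28, Option 4 12. Option 1 has a majority (≥21).

Option 1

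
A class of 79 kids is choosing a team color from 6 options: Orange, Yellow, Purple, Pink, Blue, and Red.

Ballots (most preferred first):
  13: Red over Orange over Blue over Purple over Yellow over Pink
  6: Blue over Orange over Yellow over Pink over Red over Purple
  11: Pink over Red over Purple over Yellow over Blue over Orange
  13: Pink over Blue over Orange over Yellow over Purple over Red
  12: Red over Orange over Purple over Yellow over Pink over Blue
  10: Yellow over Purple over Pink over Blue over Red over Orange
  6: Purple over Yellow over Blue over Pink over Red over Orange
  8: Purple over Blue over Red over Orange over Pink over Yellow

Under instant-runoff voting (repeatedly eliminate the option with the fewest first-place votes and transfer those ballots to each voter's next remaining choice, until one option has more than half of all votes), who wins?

Pink

Round 1: Orange 0, Yellow 10, Purple 14, Pink 24, Blue 6, Red 25. Orange eliminated.
Round 2: Yellow 10, Purple 14, Pink 24, Blue 6, Red 25. Blue eliminated.
Round 3: Yellow 16, Purple 14, Pink 24, Red 25. Purple eliminated.
Round 4: Yellow 22, Pink 24, Red 33. Yellow eliminated.
Round 5: Pink 46, Red 33. Pink has a majority (≥40).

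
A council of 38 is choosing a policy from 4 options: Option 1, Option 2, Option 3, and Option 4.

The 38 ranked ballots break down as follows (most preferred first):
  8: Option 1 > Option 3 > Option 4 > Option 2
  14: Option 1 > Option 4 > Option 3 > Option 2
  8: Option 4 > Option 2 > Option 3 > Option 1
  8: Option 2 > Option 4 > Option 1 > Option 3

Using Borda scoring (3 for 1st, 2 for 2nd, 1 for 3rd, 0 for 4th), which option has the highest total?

Option 1: 8×3 + 14×3 + 8×0 + 8×1 = 74
Option 2: 8×0 + 14×0 + 8×2 + 8×3 = 40
Option 3: 8×2 + 14×1 + 8×1 + 8×0 = 38
Option 4: 8×1 + 14×2 + 8×3 + 8×2 = 76

Option 4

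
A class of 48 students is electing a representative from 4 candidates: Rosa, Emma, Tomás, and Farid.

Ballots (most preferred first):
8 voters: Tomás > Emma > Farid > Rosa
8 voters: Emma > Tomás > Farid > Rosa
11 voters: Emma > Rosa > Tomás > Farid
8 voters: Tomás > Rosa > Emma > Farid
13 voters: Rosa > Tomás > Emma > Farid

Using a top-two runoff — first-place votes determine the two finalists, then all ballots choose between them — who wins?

Tomás

Round 1 first-place votes: Rosa 13, Emma 19, Tomás 16, Farid 0. Emma and Tomás advance.
Runoff: Emma is ranked above Tomás on 19 ballots, Tomás above Emma on 29.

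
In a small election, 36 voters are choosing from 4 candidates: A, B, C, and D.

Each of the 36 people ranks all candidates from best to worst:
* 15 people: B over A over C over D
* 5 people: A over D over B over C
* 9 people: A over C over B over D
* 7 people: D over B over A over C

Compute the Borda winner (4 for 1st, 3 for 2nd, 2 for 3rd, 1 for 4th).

A: 15×3 + 5×4 + 9×4 + 7×2 = 115
B: 15×4 + 5×2 + 9×2 + 7×3 = 109
C: 15×2 + 5×1 + 9×3 + 7×1 = 69
D: 15×1 + 5×3 + 9×1 + 7×4 = 67

A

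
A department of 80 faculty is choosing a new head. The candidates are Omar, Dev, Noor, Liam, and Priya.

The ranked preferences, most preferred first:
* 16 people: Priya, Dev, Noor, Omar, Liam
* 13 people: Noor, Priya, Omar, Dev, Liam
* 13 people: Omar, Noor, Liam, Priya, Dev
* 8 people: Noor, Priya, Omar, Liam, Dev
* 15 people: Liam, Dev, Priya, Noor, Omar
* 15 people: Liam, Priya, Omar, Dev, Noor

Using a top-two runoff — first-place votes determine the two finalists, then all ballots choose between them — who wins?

Round 1 first-place votes: Omar 13, Dev 0, Noor 21, Liam 30, Priya 16. Liam and Noor advance.
Runoff: Liam is ranked above Noor on 30 ballots, Noor above Liam on 50.

Noor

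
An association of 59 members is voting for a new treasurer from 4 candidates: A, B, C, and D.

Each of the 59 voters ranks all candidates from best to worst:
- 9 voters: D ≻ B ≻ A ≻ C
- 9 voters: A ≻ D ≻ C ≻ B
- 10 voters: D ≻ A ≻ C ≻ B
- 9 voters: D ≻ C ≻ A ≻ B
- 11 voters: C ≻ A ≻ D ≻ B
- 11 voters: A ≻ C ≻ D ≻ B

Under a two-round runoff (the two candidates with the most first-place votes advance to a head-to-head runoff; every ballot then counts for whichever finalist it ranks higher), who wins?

A

Round 1 first-place votes: A 20, B 0, C 11, D 28. D and A advance.
Runoff: D is ranked above A on 28 ballots, A above D on 31.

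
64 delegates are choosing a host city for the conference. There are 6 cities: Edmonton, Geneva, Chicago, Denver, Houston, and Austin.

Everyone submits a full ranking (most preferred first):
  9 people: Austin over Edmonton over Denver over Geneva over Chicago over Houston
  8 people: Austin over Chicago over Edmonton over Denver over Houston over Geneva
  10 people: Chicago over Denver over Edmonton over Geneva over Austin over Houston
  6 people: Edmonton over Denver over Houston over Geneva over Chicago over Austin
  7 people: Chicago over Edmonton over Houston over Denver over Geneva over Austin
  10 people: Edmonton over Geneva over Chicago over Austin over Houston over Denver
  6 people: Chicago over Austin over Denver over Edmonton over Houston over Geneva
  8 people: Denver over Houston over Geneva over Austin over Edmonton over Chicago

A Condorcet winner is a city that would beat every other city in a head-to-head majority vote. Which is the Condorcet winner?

Edmonton

Edmonton vs Geneva: 56–8
Edmonton vs Chicago: 33–31
Edmonton vs Denver: 40–24
Edmonton vs Houston: 56–8
Edmonton vs Austin: 33–31
Edmonton beats every other city.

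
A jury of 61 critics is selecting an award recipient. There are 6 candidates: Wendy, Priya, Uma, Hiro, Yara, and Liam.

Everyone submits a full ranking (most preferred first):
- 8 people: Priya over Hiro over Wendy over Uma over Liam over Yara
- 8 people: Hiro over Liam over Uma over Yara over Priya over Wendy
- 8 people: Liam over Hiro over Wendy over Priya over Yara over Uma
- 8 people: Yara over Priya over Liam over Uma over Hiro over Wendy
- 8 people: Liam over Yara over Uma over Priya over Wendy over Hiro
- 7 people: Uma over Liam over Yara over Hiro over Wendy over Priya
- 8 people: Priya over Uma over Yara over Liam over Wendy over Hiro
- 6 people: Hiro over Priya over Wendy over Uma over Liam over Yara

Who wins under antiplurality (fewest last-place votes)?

Last-place votes: Wendy 16, Priya 7, Uma 8, Hiro 16, Yara 14, Liam 0.

Liam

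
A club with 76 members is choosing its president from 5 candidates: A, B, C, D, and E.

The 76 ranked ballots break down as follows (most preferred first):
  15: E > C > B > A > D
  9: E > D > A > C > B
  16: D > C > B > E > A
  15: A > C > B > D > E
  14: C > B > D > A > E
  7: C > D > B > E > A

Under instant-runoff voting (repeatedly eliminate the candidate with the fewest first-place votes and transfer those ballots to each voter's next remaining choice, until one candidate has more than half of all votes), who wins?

C

Round 1: A 15, B 0, C 21, D 16, E 24. B eliminated.
Round 2: A 15, C 21, D 16, E 24. A eliminated.
Round 3: C 36, D 16, E 24. D eliminated.
Round 4: C 52, E 24. C has a majority (≥39).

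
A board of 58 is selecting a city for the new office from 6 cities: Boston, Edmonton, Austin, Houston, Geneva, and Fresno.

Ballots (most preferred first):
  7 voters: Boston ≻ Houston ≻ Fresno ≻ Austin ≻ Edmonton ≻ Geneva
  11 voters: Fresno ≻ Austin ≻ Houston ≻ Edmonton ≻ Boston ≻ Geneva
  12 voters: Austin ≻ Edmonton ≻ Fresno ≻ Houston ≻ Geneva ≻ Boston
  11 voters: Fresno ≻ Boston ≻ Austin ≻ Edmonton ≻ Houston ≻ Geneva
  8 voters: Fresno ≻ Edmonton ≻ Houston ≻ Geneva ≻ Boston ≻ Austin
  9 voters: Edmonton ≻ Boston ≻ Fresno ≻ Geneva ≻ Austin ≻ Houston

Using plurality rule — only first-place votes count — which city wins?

Fresno

First-place votes: Boston 7, Edmonton 9, Austin 12, Houston 0, Geneva 0, Fresno 30.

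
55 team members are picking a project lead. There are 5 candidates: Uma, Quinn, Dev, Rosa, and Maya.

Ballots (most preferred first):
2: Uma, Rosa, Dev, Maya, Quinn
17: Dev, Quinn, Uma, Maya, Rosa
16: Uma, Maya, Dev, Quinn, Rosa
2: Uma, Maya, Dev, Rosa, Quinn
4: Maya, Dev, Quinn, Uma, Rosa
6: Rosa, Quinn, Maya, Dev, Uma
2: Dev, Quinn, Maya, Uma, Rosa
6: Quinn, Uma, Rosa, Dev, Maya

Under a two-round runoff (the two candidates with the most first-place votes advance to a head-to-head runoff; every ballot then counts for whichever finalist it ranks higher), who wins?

Round 1 first-place votes: Uma 20, Quinn 6, Dev 19, Rosa 6, Maya 4. Uma and Dev advance.
Runoff: Uma is ranked above Dev on 26 ballots, Dev above Uma on 29.

Dev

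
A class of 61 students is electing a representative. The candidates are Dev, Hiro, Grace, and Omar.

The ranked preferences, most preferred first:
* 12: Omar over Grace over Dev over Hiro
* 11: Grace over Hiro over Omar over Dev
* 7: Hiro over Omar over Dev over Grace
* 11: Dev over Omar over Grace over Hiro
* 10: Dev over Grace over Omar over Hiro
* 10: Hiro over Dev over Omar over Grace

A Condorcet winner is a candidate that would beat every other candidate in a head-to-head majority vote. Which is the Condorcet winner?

Dev vs Hiro: 33–28
Dev vs Grace: 38–23
Dev vs Omar: 31–30
Dev beats every other candidate.

Dev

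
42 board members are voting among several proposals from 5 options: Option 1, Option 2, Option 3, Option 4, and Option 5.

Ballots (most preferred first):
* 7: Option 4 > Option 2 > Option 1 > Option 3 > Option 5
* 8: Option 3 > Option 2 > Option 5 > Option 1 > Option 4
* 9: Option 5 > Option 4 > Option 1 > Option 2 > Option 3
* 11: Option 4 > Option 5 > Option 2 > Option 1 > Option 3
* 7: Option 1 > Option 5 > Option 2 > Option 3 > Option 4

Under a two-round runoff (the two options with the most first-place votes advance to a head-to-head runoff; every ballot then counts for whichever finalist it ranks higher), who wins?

Round 1 first-place votes: Option 1 7, Option 2 0, Option 3 8, Option 4 18, Option 5 9. Option 4 and Option 5 advance.
Runoff: Option 4 is ranked above Option 5 on 18 ballots, Option 5 above Option 4 on 24.

Option 5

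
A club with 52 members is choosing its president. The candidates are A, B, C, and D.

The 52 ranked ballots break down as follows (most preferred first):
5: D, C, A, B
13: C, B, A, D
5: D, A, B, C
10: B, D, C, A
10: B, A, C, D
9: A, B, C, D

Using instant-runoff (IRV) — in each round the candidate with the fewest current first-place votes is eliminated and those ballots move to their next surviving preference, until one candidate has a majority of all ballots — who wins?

Round 1: A 9, B 20, C 13, D 10. A eliminated.
Round 2: B 29, C 13, D 10. B has a majority (≥27).

B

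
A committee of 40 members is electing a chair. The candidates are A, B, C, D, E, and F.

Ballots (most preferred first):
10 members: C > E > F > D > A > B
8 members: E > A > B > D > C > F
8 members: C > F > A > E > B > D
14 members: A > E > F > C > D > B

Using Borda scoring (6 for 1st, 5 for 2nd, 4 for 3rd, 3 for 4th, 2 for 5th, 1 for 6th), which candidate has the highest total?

E

A: 10×2 + 8×5 + 8×4 + 14×6 = 176
B: 10×1 + 8×4 + 8×2 + 14×1 = 72
C: 10×6 + 8×2 + 8×6 + 14×3 = 166
D: 10×3 + 8×3 + 8×1 + 14×2 = 90
E: 10×5 + 8×6 + 8×3 + 14×5 = 192
F: 10×4 + 8×1 + 8×5 + 14×4 = 144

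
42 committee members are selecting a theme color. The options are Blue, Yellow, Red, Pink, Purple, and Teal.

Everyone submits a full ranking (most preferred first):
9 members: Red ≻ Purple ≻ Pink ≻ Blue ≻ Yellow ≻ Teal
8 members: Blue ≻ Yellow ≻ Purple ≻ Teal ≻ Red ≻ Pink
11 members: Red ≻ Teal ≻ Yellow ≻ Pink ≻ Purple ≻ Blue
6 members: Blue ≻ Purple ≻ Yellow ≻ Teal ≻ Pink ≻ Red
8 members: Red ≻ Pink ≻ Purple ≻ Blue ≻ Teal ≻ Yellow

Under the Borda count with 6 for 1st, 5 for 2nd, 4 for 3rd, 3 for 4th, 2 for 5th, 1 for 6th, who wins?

Blue: 9×3 + 8×6 + 11×1 + 6×6 + 8×3 = 146
Yellow: 9×2 + 8×5 + 11×4 + 6×4 + 8×1 = 134
Red: 9×6 + 8×2 + 11×6 + 6×1 + 8×6 = 190
Pink: 9×4 + 8×1 + 11×3 + 6×2 + 8×5 = 129
Purple: 9×5 + 8×4 + 11×2 + 6×5 + 8×4 = 161
Teal: 9×1 + 8×3 + 11×5 + 6×3 + 8×2 = 122

Red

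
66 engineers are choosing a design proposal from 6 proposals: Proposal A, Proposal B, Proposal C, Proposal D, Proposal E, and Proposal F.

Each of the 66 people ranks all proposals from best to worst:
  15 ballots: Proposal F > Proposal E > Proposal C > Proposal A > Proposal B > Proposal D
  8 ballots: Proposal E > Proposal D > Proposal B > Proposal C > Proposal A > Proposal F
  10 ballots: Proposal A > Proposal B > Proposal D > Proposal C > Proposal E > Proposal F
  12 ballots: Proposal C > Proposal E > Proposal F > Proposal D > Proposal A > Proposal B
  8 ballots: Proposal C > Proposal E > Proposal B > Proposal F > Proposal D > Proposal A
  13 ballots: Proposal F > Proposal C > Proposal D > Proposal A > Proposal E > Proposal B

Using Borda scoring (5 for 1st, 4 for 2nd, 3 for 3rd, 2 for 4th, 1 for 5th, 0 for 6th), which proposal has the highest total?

Proposal C

Proposal A: 15×2 + 8×1 + 10×5 + 12×1 + 8×0 + 13×2 = 126
Proposal B: 15×1 + 8×3 + 10×4 + 12×0 + 8×3 + 13×0 = 103
Proposal C: 15×3 + 8×2 + 10×2 + 12×5 + 8×5 + 13×4 = 233
Proposal D: 15×0 + 8×4 + 10×3 + 12×2 + 8×1 + 13×3 = 133
Proposal E: 15×4 + 8×5 + 10×1 + 12×4 + 8×4 + 13×1 = 203
Proposal F: 15×5 + 8×0 + 10×0 + 12×3 + 8×2 + 13×5 = 192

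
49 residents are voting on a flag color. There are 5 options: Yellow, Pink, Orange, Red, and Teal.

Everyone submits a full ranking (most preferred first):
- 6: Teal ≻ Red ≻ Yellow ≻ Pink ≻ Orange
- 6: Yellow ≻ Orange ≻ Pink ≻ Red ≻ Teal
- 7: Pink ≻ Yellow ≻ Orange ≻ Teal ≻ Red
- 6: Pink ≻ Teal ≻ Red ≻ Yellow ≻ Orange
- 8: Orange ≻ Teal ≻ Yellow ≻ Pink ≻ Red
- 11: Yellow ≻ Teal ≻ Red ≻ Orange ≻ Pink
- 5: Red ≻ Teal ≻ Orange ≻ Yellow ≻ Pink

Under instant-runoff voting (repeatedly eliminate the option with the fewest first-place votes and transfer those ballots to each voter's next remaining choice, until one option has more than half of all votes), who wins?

Teal

Round 1: Yellow 17, Pink 13, Orange 8, Red 5, Teal 6. Red eliminated.
Round 2: Yellow 17, Pink 13, Orange 8, Teal 11. Orange eliminated.
Round 3: Yellow 17, Pink 13, Teal 19. Pink eliminated.
Round 4: Yellow 24, Teal 25. Teal has a majority (≥25).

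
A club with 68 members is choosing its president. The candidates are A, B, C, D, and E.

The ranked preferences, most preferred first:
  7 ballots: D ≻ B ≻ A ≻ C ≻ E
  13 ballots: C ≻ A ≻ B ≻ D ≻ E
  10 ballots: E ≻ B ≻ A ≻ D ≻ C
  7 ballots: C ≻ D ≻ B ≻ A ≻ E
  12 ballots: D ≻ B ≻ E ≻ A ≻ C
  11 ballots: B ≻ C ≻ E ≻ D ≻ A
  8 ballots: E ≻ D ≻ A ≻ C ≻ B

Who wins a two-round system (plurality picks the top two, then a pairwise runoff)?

D

Round 1 first-place votes: A 0, B 11, C 20, D 19, E 18. C and D advance.
Runoff: C is ranked above D on 31 ballots, D above C on 37.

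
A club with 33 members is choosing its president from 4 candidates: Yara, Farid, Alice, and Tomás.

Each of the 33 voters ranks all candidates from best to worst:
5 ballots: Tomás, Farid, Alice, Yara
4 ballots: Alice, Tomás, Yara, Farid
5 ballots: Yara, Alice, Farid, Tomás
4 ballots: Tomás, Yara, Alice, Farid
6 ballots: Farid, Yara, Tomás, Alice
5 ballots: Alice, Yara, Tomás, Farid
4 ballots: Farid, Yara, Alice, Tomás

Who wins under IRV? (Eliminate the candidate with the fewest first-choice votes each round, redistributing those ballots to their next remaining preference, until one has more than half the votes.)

Round 1: Yara 5, Farid 10, Alice 9, Tomás 9. Yara eliminated.
Round 2: Farid 10, Alice 14, Tomás 9. Tomás eliminated.
Round 3: Farid 15, Alice 18. Alice has a majority (≥17).

Alice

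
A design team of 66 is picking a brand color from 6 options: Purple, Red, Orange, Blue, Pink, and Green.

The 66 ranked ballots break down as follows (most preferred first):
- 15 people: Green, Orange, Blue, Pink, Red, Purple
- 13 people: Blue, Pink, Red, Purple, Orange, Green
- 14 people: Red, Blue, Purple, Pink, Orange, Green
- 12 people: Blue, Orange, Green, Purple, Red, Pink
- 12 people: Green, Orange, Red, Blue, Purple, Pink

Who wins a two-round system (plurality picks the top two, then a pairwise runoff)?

Blue

Round 1 first-place votes: Purple 0, Red 14, Orange 0, Blue 25, Pink 0, Green 27. Green and Blue advance.
Runoff: Green is ranked above Blue on 27 ballots, Blue above Green on 39.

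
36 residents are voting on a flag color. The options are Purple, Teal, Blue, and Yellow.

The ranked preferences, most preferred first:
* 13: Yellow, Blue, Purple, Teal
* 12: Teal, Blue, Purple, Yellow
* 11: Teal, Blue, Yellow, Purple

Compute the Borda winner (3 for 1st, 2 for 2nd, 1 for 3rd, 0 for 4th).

Purple: 13×1 + 12×1 + 11×0 = 25
Teal: 13×0 + 12×3 + 11×3 = 69
Blue: 13×2 + 12×2 + 11×2 = 72
Yellow: 13×3 + 12×0 + 11×1 = 50

Blue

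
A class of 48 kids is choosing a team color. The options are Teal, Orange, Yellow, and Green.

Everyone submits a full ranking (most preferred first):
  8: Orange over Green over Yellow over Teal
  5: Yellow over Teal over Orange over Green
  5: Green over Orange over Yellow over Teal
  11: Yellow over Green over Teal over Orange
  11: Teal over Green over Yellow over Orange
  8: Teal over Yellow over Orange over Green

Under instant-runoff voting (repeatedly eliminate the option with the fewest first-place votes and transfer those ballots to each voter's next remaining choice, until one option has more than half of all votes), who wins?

Yellow

Round 1: Teal 19, Orange 8, Yellow 16, Green 5. Green eliminated.
Round 2: Teal 19, Orange 13, Yellow 16. Orange eliminated.
Round 3: Teal 19, Yellow 29. Yellow has a majority (≥25).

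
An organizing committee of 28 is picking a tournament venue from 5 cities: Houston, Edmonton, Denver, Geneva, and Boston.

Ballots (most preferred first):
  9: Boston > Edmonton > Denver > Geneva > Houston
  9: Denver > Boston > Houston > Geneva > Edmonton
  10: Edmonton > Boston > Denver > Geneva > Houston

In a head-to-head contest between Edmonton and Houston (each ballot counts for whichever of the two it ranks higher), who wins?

Edmonton is ranked above Houston on 19 ballots; Houston above Edmonton on 9.

Edmonton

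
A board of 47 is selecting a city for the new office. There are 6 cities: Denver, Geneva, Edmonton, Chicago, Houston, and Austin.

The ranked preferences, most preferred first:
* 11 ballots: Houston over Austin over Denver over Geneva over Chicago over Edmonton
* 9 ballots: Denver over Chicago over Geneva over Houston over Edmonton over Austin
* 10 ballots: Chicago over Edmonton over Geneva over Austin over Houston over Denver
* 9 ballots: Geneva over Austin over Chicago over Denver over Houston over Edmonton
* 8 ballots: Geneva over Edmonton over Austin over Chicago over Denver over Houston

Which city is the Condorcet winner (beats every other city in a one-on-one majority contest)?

Geneva

Geneva vs Denver: 27–20
Geneva vs Edmonton: 37–10
Geneva vs Chicago: 28–19
Geneva vs Houston: 36–11
Geneva vs Austin: 36–11
Geneva beats every other city.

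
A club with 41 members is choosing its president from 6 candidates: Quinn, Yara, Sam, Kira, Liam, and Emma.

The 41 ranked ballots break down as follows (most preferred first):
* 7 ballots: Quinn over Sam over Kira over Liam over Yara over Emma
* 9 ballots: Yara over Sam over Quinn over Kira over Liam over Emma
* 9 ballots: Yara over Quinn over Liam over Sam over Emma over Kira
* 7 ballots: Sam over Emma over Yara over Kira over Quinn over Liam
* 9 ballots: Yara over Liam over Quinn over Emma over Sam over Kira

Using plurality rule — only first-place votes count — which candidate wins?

First-place votes: Quinn 7, Yara 27, Sam 7, Kira 0, Liam 0, Emma 0.

Yara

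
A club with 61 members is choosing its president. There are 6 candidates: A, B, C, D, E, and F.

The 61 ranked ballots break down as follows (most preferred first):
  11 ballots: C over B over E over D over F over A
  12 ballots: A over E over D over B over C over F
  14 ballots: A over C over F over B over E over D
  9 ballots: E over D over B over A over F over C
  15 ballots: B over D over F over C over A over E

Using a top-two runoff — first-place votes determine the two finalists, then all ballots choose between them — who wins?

Round 1 first-place votes: A 26, B 15, C 11, D 0, E 9, F 0. A and B advance.
Runoff: A is ranked above B on 26 ballots, B above A on 35.

B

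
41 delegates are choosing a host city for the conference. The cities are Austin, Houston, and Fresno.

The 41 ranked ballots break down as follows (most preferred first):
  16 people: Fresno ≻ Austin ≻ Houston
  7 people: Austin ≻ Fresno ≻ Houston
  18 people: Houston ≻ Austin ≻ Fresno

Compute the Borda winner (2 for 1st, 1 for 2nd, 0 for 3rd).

Austin: 16×1 + 7×2 + 18×1 = 48
Houston: 16×0 + 7×0 + 18×2 = 36
Fresno: 16×2 + 7×1 + 18×0 = 39

Austin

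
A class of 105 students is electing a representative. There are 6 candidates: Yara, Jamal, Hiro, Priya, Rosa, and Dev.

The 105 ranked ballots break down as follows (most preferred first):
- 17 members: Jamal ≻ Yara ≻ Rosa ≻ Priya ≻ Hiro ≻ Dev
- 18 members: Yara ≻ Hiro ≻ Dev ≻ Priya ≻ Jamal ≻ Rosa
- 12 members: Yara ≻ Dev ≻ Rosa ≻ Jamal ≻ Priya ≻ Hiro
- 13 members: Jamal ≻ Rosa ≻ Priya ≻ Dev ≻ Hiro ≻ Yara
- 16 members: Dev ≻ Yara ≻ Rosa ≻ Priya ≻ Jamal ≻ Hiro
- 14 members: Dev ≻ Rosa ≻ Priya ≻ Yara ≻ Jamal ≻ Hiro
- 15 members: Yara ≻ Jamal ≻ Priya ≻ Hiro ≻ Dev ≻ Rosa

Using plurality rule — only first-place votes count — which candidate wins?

First-place votes: Yara 45, Jamal 30, Hiro 0, Priya 0, Rosa 0, Dev 30.

Yara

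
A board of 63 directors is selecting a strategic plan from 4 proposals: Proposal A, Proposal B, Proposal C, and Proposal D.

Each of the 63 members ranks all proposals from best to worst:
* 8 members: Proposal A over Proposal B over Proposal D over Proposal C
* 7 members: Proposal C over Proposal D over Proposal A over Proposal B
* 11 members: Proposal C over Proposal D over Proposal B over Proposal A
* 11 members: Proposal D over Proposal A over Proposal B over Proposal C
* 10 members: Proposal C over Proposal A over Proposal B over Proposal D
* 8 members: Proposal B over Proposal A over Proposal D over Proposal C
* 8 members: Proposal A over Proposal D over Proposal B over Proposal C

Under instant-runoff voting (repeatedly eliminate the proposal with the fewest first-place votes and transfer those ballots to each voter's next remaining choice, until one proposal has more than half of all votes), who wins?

Proposal A

Round 1: Proposal A 16, Proposal B 8, Proposal C 28, Proposal D 11. Proposal B eliminated.
Round 2: Proposal A 24, Proposal C 28, Proposal D 11. Proposal D eliminated.
Round 3: Proposal A 35, Proposal C 28. Proposal A has a majority (≥32).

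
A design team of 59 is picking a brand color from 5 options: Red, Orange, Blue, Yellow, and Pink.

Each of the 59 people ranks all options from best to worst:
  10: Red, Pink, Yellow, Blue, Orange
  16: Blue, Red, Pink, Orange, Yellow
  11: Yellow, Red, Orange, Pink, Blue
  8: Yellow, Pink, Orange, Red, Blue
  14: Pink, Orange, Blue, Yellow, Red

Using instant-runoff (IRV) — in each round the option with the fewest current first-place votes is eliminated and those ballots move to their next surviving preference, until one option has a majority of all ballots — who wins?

Pink

Round 1: Red 10, Orange 0, Blue 16, Yellow 19, Pink 14. Orange eliminated.
Round 2: Red 10, Blue 16, Yellow 19, Pink 14. Red eliminated.
Round 3: Blue 16, Yellow 19, Pink 24. Blue eliminated.
Round 4: Yellow 19, Pink 40. Pink has a majority (≥30).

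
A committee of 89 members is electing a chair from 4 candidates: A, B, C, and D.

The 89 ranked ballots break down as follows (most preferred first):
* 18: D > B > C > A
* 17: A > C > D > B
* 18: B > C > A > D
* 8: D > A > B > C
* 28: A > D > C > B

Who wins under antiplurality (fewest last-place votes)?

C

Last-place votes: A 18, B 45, C 8, D 18.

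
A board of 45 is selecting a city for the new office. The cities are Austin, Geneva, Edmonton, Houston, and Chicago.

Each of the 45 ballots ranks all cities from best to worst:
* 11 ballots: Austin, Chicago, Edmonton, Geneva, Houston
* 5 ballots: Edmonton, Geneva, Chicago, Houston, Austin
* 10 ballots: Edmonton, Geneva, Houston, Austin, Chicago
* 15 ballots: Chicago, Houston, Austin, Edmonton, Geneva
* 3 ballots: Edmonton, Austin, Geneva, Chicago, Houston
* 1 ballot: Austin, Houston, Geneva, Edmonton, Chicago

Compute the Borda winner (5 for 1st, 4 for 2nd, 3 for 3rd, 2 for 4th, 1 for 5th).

Edmonton

Austin: 11×5 + 5×1 + 10×2 + 15×3 + 3×4 + 1×5 = 142
Geneva: 11×2 + 5×4 + 10×4 + 15×1 + 3×3 + 1×3 = 109
Edmonton: 11×3 + 5×5 + 10×5 + 15×2 + 3×5 + 1×2 = 155
Houston: 11×1 + 5×2 + 10×3 + 15×4 + 3×1 + 1×4 = 118
Chicago: 11×4 + 5×3 + 10×1 + 15×5 + 3×2 + 1×1 = 151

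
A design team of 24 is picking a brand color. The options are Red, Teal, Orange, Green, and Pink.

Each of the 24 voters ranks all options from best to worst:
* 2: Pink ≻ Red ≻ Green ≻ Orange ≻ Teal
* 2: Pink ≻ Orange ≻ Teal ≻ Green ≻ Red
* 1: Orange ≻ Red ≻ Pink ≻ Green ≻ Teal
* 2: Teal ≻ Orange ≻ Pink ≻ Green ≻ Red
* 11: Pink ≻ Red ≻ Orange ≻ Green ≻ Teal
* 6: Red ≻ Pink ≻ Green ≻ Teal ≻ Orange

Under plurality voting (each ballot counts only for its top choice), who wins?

Pink

First-place votes: Red 6, Teal 2, Orange 1, Green 0, Pink 15.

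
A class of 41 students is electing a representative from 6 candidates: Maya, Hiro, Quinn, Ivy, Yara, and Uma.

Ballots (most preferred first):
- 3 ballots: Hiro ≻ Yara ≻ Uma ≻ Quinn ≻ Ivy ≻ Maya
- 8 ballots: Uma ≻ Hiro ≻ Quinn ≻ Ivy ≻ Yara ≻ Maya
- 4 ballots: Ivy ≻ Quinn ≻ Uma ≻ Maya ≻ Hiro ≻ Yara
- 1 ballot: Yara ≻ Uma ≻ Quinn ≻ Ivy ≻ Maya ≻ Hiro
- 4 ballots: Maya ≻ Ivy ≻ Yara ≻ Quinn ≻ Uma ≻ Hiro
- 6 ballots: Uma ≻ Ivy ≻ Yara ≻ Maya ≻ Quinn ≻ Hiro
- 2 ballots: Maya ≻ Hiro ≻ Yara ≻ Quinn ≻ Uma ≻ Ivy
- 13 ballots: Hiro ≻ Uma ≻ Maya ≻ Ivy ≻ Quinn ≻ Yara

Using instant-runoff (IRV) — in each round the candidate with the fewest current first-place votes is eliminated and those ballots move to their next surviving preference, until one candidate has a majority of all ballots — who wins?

Round 1: Maya 6, Hiro 16, Quinn 0, Ivy 4, Yara 1, Uma 14. Quinn eliminated.
Round 2: Maya 6, Hiro 16, Ivy 4, Yara 1, Uma 14. Yara eliminated.
Round 3: Maya 6, Hiro 16, Ivy 4, Uma 15. Ivy eliminated.
Round 4: Maya 6, Hiro 16, Uma 19. Maya eliminated.
Round 5: Hiro 18, Uma 23. Uma has a majority (≥21).

Uma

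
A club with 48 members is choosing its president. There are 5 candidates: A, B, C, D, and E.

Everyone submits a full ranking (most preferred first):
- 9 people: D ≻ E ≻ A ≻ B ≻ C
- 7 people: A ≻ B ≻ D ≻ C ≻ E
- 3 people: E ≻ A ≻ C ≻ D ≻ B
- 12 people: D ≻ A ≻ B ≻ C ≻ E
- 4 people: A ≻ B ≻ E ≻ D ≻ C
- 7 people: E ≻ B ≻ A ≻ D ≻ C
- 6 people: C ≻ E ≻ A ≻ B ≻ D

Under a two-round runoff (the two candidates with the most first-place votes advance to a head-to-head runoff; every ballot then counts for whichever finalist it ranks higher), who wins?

A

Round 1 first-place votes: A 11, B 0, C 6, D 21, E 10. D and A advance.
Runoff: D is ranked above A on 21 ballots, A above D on 27.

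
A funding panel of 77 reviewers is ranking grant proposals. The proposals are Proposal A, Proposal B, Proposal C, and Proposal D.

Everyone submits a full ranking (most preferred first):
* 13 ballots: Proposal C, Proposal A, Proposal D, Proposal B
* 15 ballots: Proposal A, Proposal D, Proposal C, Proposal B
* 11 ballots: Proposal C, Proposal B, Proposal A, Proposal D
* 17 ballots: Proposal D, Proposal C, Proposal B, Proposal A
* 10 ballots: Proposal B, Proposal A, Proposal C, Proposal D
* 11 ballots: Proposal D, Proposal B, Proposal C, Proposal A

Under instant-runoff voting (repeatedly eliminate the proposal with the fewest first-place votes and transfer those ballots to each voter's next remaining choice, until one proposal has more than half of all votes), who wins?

Round 1: Proposal A 15, Proposal B 10, Proposal C 24, Proposal D 28. Proposal B eliminated.
Round 2: Proposal A 25, Proposal C 24, Proposal D 28. Proposal C eliminated.
Round 3: Proposal A 49, Proposal D 28. Proposal A has a majority (≥39).

Proposal A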